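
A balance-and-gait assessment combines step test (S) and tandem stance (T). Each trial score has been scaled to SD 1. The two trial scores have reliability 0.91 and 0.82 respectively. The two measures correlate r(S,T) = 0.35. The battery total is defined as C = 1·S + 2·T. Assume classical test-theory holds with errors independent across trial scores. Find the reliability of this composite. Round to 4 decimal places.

Var(C) = 1 + 2² + 2·[2·0.35] = 5 + 1.4 = 6.4.
Because errors are independent across components, Cov(Tᵢ,Tⱼ) = Cov(Xᵢ,Xⱼ); the off-diagonal part of the true-score variance is the same as above.
True-score variance = [0.91 + 2²·0.82] + 1.4 = 4.19 + 1.4 = 5.59.
Reliability = 5.59 / 6.4 = 0.8734.

0.8734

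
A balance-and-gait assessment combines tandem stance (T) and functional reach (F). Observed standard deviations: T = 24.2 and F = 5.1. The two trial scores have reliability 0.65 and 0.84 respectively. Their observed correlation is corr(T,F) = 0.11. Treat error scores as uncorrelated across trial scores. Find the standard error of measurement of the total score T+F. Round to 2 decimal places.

Var(total) = 611.65 + 27.1524 = 638.802.
True-score variance = 402.514 + 27.1524 = 429.667, so reliability = 0.6726.
Error variance = 638.802 − 429.667 = 209.136; SEM = √209.136 = 14.46.

14.46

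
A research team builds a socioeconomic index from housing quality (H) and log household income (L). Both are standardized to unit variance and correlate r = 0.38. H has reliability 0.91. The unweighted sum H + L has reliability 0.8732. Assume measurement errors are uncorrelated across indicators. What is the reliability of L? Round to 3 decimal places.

0.740

Var(H+L) = 2 + 2·0.38 = 2.760.
True-score variance = ρ_H + ρ_L + 2·0.38, so 0.8732 = (0.91 + ρ_L + 0.76) / 2.760.
ρ_L = 0.8732·2.760 − 0.91 − 0.76 = 0.740.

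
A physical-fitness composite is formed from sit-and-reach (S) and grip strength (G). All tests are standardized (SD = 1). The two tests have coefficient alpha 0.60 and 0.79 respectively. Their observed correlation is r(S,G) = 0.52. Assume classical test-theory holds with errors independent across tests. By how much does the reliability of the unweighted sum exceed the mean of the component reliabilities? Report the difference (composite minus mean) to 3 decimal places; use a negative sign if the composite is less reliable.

Var(sum) = 2 + 1.04 = 3.04; true-score variance = 1.39 + 1.04 = 2.43; composite reliability = 0.7993.
Mean component reliability = 0.6950.
Difference = 0.7993 − 0.6950 = 0.104.

0.104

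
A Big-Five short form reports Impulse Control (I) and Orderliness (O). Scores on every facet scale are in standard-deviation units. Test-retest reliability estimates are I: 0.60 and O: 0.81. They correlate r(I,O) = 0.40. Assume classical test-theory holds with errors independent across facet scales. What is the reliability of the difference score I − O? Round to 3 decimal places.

0.508

Var(I−O) = 1 + 1 − 2·0.40 = 2 − 0.8 = 1.2.
Under uncorrelated errors the observed covariances equal the true-score covariances, so only the own-variance terms attenuate.
True-score variance = [0.60 + 0.81] − 0.8 = 1.41 − 0.8 = 0.61.
Reliability = 0.61 / 1.2 = 0.508.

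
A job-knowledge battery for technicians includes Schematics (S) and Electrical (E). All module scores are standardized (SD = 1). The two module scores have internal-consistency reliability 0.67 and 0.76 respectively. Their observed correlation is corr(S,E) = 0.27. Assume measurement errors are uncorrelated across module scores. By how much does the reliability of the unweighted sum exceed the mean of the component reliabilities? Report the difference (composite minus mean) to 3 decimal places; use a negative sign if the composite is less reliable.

0.061

Var(sum) = 2 + 0.54 = 2.54; true-score variance = 1.43 + 0.54 = 1.97; composite reliability = 0.7756.
Mean component reliability = 0.7150.
Difference = 0.7756 − 0.7150 = 0.061.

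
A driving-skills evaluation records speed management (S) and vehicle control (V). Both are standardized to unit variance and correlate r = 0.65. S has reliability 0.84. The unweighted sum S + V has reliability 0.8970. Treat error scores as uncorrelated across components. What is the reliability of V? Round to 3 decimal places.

0.820

Var(S+V) = 2 + 2·0.65 = 3.300.
True-score variance = ρ_S + ρ_V + 2·0.65, so 0.8970 = (0.84 + ρ_V + 1.30) / 3.300.
ρ_V = 0.8970·3.300 − 0.84 − 1.30 = 0.820.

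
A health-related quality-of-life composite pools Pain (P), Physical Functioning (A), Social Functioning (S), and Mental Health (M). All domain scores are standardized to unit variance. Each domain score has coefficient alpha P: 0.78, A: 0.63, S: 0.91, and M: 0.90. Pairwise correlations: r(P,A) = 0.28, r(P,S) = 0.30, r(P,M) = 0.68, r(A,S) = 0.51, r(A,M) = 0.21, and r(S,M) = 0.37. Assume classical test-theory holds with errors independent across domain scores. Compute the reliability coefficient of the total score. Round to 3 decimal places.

Var(P+A+S+M) = 4 + 2·[0.28 + 0.30 + 0.68 + 0.51 + 0.21 + 0.37] = 4 + 4.7 = 8.7.
Under uncorrelated errors the observed covariances equal the true-score covariances, so only the own-variance terms attenuate.
True-score variance = [0.78 + 0.63 + 0.91 + 0.90] + 4.7 = 3.22 + 4.7 = 7.92.
Reliability = 7.92 / 8.7 = 0.910.

0.910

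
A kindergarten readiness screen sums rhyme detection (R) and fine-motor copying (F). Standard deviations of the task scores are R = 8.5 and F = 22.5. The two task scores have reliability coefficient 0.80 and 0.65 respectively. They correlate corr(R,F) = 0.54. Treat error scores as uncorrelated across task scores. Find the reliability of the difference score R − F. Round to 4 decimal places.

Var(R−F) = 8.5² + 22.5² − 2·8.5·22.5·0.54 = 578.5 − 206.55 = 371.95.
With uncorrelated errors the cross-covariances are all true-score covariance, so they carry over unchanged; only the diagonal terms shrink to ρᵢσᵢ².
True-score variance = [8.5²·0.80 + 22.5²·0.65] − 206.55 = 386.863 − 206.55 = 180.312.
Reliability = 180.312 / 371.95 = 0.4848.

0.4848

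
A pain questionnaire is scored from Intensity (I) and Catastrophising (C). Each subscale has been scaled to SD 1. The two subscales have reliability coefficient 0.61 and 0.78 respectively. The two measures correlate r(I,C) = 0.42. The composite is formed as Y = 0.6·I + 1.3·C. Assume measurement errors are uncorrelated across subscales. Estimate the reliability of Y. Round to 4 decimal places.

0.8107

Var(Y) = 0.6² + 1.3² + 2·[0.78·0.42] = 2.05 + 0.6552 = 2.7052.
With uncorrelated errors the cross-covariances are all true-score covariance, so they carry over unchanged; only the diagonal terms shrink to ρᵢσᵢ².
True-score variance = [0.6²·0.61 + 1.3²·0.78] + 0.6552 = 1.5378 + 0.6552 = 2.193.
Reliability = 2.193 / 2.7052 = 0.8107.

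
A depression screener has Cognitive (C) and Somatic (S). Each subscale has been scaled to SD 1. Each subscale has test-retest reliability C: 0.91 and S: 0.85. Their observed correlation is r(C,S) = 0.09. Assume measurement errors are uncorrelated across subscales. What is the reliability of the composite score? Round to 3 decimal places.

0.890

Var(C+S) = 2 + 2·[0.09] = 2 + 0.18 = 2.18.
With uncorrelated errors the cross-covariances are all true-score covariance, so they carry over unchanged; only the diagonal terms shrink to ρᵢσᵢ².
True-score variance = [0.91 + 0.85] + 0.18 = 1.76 + 0.18 = 1.94.
Reliability = 1.94 / 2.18 = 0.890.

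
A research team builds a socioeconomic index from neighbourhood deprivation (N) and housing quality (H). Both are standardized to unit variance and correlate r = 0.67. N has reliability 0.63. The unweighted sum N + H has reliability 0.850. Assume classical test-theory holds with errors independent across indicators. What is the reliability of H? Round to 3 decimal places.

0.869

Var(N+H) = 2 + 2·0.67 = 3.340.
True-score variance = ρ_N + ρ_H + 2·0.67, so 0.850 = (0.63 + ρ_H + 1.34) / 3.340.
ρ_H = 0.850·3.340 − 0.63 − 1.34 = 0.869.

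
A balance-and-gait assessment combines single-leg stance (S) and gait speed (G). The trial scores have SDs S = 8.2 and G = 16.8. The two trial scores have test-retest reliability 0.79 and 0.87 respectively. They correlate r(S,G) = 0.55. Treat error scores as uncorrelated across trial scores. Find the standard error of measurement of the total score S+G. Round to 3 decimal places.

Var(total) = 349.48 + 151.536 = 501.016.
True-score variance = 298.668 + 151.536 = 450.204, so reliability = 0.8986.
Error variance = 501.016 − 450.204 = 50.8116; SEM = √50.8116 = 7.128.

7.128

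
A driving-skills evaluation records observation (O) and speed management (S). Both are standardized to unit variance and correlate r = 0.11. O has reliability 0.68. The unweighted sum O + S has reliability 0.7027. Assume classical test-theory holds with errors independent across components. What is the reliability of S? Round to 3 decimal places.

Var(O+S) = 2 + 2·0.11 = 2.220.
True-score variance = ρ_O + ρ_S + 2·0.11, so 0.7027 = (0.68 + ρ_S + 0.22) / 2.220.
ρ_S = 0.7027·2.220 − 0.68 − 0.22 = 0.660.

0.660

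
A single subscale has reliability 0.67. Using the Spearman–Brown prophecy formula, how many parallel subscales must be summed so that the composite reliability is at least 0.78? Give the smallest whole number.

k ≥ ρ*(1−ρ₁)/(ρ₁(1−ρ*)) = 0.78·0.33 / (0.67·0.22) = 1.746.
Smallest integer k = 2.

2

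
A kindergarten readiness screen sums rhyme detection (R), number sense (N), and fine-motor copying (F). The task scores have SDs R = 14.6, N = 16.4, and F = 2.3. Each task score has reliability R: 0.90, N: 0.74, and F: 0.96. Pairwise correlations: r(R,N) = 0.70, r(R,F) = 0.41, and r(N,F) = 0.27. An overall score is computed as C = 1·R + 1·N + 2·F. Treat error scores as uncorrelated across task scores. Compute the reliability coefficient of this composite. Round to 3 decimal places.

Var(C) = 14.6² + 16.4² + 2²·2.3² + 2·[14.6·16.4·0.70 + 2·14.6·2.3·0.41 + 2·16.4·2.3·0.27] = 503.28 + 431.025 = 934.305.
With uncorrelated errors the cross-covariances are all true-score covariance, so they carry over unchanged; only the diagonal terms shrink to ρᵢσᵢ².
True-score variance = [14.6²·0.90 + 16.4²·0.74 + 2²·2.3²·0.96] + 431.025 = 411.188 + 431.025 = 842.213.
Reliability = 842.213 / 934.305 = 0.901.

0.901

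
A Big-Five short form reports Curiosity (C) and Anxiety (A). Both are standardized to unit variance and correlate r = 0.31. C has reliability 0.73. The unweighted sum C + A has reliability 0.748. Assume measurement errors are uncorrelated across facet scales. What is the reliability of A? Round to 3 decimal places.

Var(C+A) = 2 + 2·0.31 = 2.620.
True-score variance = ρ_C + ρ_A + 2·0.31, so 0.748 = (0.73 + ρ_A + 0.62) / 2.620.
ρ_A = 0.748·2.620 − 0.73 − 0.62 = 0.610.

0.610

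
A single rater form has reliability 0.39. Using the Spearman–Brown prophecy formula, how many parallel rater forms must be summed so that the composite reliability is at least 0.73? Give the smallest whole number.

5

k ≥ ρ*(1−ρ₁)/(ρ₁(1−ρ*)) = 0.73·0.61 / (0.39·0.27) = 4.229.
Smallest integer k = 5.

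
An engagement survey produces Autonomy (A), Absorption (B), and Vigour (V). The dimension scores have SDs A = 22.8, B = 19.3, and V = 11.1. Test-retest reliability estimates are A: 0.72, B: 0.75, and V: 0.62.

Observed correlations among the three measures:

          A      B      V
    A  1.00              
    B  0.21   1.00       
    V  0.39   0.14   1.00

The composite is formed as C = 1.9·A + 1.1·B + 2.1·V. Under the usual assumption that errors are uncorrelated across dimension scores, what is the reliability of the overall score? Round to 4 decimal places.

0.7981

Var(C) = 1.9²·22.8² + 1.1²·19.3² + 2.1²·11.1² + 2·[2.09·22.8·19.3·0.21 + 3.99·22.8·11.1·0.39 + 2.31·19.3·11.1·0.14] = 2870.69 + 1312.47 = 4183.16.
Under uncorrelated errors the observed covariances equal the true-score covariances, so only the own-variance terms attenuate.
True-score variance = [1.9²·22.8²·0.72 + 1.1²·19.3²·0.75 + 2.1²·11.1²·0.62] + 1312.47 = 2026.08 + 1312.47 = 3338.55.
Reliability = 3338.55 / 4183.16 = 0.7981.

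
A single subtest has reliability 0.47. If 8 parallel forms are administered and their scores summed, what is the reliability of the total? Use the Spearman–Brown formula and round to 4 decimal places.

ρ_k = kρ / (1 + (k−1)ρ) = 8·0.47 / (1 + 7·0.47) = 3.760 / 4.290 = 0.8765.

0.8765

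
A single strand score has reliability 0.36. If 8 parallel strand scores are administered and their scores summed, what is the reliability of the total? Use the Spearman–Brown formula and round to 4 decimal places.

ρ_k = kρ / (1 + (k−1)ρ) = 8·0.36 / (1 + 7·0.36) = 2.880 / 3.520 = 0.8182.

0.8182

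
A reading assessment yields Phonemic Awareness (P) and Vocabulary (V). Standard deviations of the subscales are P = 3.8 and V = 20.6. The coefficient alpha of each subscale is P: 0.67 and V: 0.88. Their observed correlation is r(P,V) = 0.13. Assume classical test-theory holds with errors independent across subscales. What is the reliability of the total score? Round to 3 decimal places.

Var(P+V) = 3.8² + 20.6² + 2·[3.8·20.6·0.13] = 438.8 + 20.3528 = 459.153.
Because errors are independent across components, Cov(Tᵢ,Tⱼ) = Cov(Xᵢ,Xⱼ); the off-diagonal part of the true-score variance is the same as above.
True-score variance = [3.8²·0.67 + 20.6²·0.88] + 20.3528 = 383.112 + 20.3528 = 403.464.
Reliability = 403.464 / 459.153 = 0.879.

0.879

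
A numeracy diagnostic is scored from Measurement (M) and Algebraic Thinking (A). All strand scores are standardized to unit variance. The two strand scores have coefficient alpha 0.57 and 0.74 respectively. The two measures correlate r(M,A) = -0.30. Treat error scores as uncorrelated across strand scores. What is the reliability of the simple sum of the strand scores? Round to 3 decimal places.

Var(M+A) = 2 + 2·[(-0.30)] = 2 − 0.6 = 1.4.
Under uncorrelated errors the observed covariances equal the true-score covariances, so only the own-variance terms attenuate.
True-score variance = [0.57 + 0.74] − 0.6 = 1.31 − 0.6 = 0.71.
Reliability = 0.71 / 1.4 = 0.507.

0.507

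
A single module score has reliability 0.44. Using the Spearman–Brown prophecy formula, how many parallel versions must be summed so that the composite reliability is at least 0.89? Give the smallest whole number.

k ≥ ρ*(1−ρ₁)/(ρ₁(1−ρ*)) = 0.89·0.56 / (0.44·0.11) = 10.298.
Smallest integer k = 11.

11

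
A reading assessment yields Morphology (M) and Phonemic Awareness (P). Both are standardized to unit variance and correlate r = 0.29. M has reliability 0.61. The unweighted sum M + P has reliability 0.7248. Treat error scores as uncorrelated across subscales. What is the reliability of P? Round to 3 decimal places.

0.680

Var(M+P) = 2 + 2·0.29 = 2.580.
True-score variance = ρ_M + ρ_P + 2·0.29, so 0.7248 = (0.61 + ρ_P + 0.58) / 2.580.
ρ_P = 0.7248·2.580 − 0.61 − 0.58 = 0.680.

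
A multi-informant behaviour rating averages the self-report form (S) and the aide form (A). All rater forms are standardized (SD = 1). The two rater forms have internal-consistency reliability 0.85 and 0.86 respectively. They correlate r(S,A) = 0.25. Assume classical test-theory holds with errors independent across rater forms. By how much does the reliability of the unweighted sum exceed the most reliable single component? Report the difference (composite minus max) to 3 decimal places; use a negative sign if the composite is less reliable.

0.024

Var(sum) = 2 + 0.5 = 2.5; true-score variance = 1.71 + 0.5 = 2.21; composite reliability = 0.8840.
Max component reliability = 0.8600.
Difference = 0.8840 − 0.8600 = 0.024.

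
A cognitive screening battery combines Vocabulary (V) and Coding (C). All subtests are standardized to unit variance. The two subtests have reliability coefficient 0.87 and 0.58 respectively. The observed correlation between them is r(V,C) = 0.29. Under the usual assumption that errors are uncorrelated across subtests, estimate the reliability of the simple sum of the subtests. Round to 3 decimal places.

0.787

Var(V+C) = 2 + 2·[0.29] = 2 + 0.58 = 2.58.
Because errors are independent across components, Cov(Tᵢ,Tⱼ) = Cov(Xᵢ,Xⱼ); the off-diagonal part of the true-score variance is the same as above.
True-score variance = [0.87 + 0.58] + 0.58 = 1.45 + 0.58 = 2.03.
Reliability = 2.03 / 2.58 = 0.787.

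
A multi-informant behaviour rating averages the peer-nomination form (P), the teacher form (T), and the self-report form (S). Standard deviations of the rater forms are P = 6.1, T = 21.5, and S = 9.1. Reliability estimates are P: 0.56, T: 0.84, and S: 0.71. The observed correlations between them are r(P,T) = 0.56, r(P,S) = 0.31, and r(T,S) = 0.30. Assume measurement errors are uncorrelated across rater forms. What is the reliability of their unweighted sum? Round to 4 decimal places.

Var(P+T+S) = 6.1² + 21.5² + 9.1² + 2·[6.1·21.5·0.56 + 6.1·9.1·0.31 + 21.5·9.1·0.30] = 582.27 + 298.694 = 880.964.
With uncorrelated errors the cross-covariances are all true-score covariance, so they carry over unchanged; only the diagonal terms shrink to ρᵢσᵢ².
True-score variance = [6.1²·0.56 + 21.5²·0.84 + 9.1²·0.71] + 298.694 = 467.923 + 298.694 = 766.617.
Reliability = 766.617 / 880.964 = 0.8702.

0.8702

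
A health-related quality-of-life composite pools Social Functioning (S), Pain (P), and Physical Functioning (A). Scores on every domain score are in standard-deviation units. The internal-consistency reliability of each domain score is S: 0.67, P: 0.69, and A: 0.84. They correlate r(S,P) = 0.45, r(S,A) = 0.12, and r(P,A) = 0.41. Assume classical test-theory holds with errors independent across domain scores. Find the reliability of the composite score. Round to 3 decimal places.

Var(S+P+A) = 3 + 2·[0.45 + 0.12 + 0.41] = 3 + 1.96 = 4.96.
With uncorrelated errors the cross-covariances are all true-score covariance, so they carry over unchanged; only the diagonal terms shrink to ρᵢσᵢ².
True-score variance = [0.67 + 0.69 + 0.84] + 1.96 = 2.2 + 1.96 = 4.16.
Reliability = 4.16 / 4.96 = 0.839.

0.839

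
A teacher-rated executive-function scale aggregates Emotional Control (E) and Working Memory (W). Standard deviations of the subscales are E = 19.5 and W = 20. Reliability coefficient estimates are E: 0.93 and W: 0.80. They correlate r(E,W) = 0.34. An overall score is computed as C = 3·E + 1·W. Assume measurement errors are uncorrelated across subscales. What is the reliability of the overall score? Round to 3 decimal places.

0.931

Var(C) = 3²·19.5² + 20² + 2·[3·19.5·20·0.34] = 3822.25 + 795.6 = 4617.85.
With uncorrelated errors the cross-covariances are all true-score covariance, so they carry over unchanged; only the diagonal terms shrink to ρᵢσᵢ².
True-score variance = [3²·19.5²·0.93 + 20²·0.80] + 795.6 = 3502.69 + 795.6 = 4298.29.
Reliability = 4298.29 / 4617.85 = 0.931.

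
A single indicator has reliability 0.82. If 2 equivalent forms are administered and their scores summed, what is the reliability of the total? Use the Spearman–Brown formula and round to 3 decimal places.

ρ_k = kρ / (1 + (k−1)ρ) = 2·0.82 / (1 + 1·0.82) = 1.640 / 1.820 = 0.901.

0.901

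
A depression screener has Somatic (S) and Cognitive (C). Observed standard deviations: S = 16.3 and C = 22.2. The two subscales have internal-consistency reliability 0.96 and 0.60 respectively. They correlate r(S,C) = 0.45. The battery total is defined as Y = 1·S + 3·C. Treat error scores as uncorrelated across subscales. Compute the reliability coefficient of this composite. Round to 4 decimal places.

0.6857

Var(Y) = 16.3² + 3²·22.2² + 2·[3·16.3·22.2·0.45] = 4701.25 + 977.022 = 5678.27.
With uncorrelated errors the cross-covariances are all true-score covariance, so they carry over unchanged; only the diagonal terms shrink to ρᵢσᵢ².
True-score variance = [16.3²·0.96 + 3²·22.2²·0.60] + 977.022 = 2916.4 + 977.022 = 3893.42.
Reliability = 3893.42 / 5678.27 = 0.6857.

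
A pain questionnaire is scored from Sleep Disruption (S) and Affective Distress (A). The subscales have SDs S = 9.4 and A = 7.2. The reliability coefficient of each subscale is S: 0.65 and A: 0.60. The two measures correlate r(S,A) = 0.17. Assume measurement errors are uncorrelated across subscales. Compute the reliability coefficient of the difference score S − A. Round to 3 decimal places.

0.559

Var(S−A) = 9.4² + 7.2² − 2·9.4·7.2·0.17 = 140.2 − 23.0112 = 117.189.
Because errors are independent across components, Cov(Tᵢ,Tⱼ) = Cov(Xᵢ,Xⱼ); the off-diagonal part of the true-score variance is the same as above.
True-score variance = [9.4²·0.65 + 7.2²·0.60] − 23.0112 = 88.538 − 23.0112 = 65.5268.
Reliability = 65.5268 / 117.189 = 0.559.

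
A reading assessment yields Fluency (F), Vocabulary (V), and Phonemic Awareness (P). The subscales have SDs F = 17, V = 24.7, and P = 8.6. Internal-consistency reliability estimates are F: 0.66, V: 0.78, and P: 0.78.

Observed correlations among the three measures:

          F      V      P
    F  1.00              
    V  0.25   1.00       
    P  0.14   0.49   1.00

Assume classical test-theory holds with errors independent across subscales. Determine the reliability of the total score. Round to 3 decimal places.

Var(F+V+P) = 17² + 24.7² + 8.6² + 2·[17·24.7·0.25 + 17·8.6·0.14 + 24.7·8.6·0.49] = 973.05 + 459.058 = 1432.11.
Under uncorrelated errors the observed covariances equal the true-score covariances, so only the own-variance terms attenuate.
True-score variance = [17²·0.66 + 24.7²·0.78 + 8.6²·0.78] + 459.058 = 724.299 + 459.058 = 1183.36.
Reliability = 1183.36 / 1432.11 = 0.826.

0.826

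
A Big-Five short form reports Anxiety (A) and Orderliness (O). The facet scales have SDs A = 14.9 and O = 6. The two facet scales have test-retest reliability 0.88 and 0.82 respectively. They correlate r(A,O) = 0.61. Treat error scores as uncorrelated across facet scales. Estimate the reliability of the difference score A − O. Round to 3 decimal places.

0.778

Var(A−O) = 14.9² + 6² − 2·14.9·6·0.61 = 258.01 − 109.068 = 148.942.
Because errors are independent across components, Cov(Tᵢ,Tⱼ) = Cov(Xᵢ,Xⱼ); the off-diagonal part of the true-score variance is the same as above.
True-score variance = [14.9²·0.88 + 6²·0.82] − 109.068 = 224.889 − 109.068 = 115.821.
Reliability = 115.821 / 148.942 = 0.778.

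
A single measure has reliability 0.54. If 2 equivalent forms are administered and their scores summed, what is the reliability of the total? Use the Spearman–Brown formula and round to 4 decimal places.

0.7013

ρ_k = kρ / (1 + (k−1)ρ) = 2·0.54 / (1 + 1·0.54) = 1.080 / 1.540 = 0.7013.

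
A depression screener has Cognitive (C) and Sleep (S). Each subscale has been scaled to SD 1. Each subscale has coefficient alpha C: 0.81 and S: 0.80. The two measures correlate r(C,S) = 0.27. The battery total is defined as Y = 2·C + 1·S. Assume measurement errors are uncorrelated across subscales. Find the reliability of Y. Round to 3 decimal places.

0.842

Var(Y) = 2² + 1 + 2·[2·0.27] = 5 + 1.08 = 6.08.
With uncorrelated errors the cross-covariances are all true-score covariance, so they carry over unchanged; only the diagonal terms shrink to ρᵢσᵢ².
True-score variance = [2²·0.81 + 0.80] + 1.08 = 4.04 + 1.08 = 5.12.
Reliability = 5.12 / 6.08 = 0.842.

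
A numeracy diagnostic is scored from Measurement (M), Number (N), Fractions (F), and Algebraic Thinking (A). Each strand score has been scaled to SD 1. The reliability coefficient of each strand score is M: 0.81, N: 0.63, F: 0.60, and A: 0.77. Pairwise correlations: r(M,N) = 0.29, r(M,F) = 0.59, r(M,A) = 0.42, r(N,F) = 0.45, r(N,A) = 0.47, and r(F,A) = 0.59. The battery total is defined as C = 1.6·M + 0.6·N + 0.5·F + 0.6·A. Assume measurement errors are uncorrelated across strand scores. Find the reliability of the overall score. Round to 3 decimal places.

0.882

Var(C) = 1.6² + 0.6² + 0.5² + 0.6² + 2·[0.96·0.29 + 0.8·0.59 + 0.96·0.42 + 0.3·0.45 + 0.36·0.47 + 0.3·0.59] = 3.53 + 3.2696 = 6.7996.
Under uncorrelated errors the observed covariances equal the true-score covariances, so only the own-variance terms attenuate.
True-score variance = [1.6²·0.81 + 0.6²·0.63 + 0.5²·0.60 + 0.6²·0.77] + 3.2696 = 2.7276 + 3.2696 = 5.9972.
Reliability = 5.9972 / 6.7996 = 0.882.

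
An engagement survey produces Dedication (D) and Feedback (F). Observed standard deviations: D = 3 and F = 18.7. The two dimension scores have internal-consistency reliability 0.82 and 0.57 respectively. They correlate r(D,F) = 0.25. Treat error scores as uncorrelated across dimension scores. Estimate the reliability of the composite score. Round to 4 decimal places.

Var(D+F) = 3² + 18.7² + 2·[3·18.7·0.25] = 358.69 + 28.05 = 386.74.
Because errors are independent across components, Cov(Tᵢ,Tⱼ) = Cov(Xᵢ,Xⱼ); the off-diagonal part of the true-score variance is the same as above.
True-score variance = [3²·0.82 + 18.7²·0.57] + 28.05 = 206.703 + 28.05 = 234.753.
Reliability = 234.753 / 386.74 = 0.6070.

0.6070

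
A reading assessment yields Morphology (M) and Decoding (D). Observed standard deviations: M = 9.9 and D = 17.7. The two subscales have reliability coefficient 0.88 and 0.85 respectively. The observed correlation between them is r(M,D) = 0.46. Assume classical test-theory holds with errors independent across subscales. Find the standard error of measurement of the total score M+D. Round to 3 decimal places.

7.665

Var(total) = 411.3 + 161.212 = 572.512.
True-score variance = 352.545 + 161.212 = 513.757, so reliability = 0.8974.
Error variance = 572.512 − 513.757 = 58.7547; SEM = √58.7547 = 7.665.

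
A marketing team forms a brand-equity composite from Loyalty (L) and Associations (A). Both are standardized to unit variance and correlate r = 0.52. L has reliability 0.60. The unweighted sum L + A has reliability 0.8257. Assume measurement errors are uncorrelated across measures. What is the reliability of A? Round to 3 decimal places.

Var(L+A) = 2 + 2·0.52 = 3.040.
True-score variance = ρ_L + ρ_A + 2·0.52, so 0.8257 = (0.60 + ρ_A + 1.04) / 3.040.
ρ_A = 0.8257·3.040 − 0.60 − 1.04 = 0.870.

0.870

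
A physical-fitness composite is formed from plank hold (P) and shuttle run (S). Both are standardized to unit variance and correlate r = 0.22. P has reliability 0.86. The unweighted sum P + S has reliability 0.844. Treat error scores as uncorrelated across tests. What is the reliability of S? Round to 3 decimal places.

0.759

Var(P+S) = 2 + 2·0.22 = 2.440.
True-score variance = ρ_P + ρ_S + 2·0.22, so 0.844 = (0.86 + ρ_S + 0.44) / 2.440.
ρ_S = 0.844·2.440 − 0.86 − 0.44 = 0.759.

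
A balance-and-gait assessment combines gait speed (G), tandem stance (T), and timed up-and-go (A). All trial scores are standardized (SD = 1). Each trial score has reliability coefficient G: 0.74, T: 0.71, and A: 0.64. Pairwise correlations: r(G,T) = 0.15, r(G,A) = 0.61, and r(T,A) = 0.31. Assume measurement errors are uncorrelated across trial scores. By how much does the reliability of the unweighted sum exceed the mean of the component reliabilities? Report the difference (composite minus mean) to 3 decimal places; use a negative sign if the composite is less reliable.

0.126

Var(sum) = 3 + 2.14 = 5.14; true-score variance = 2.09 + 2.14 = 4.23; composite reliability = 0.8230.
Mean component reliability = 0.6967.
Difference = 0.8230 − 0.6967 = 0.126.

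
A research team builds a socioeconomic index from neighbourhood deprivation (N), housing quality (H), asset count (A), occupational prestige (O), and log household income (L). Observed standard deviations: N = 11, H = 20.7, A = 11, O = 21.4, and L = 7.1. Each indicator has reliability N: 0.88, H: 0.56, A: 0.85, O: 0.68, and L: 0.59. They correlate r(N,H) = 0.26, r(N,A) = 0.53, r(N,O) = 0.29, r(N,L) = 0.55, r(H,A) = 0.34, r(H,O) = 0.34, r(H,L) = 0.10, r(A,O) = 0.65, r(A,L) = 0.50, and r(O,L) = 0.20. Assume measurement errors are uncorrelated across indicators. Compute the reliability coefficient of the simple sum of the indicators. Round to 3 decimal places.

0.849

Var(N+H+A+O+L) = 11² + 20.7² + 11² + 21.4² + 7.1² + 2·[11·20.7·0.26 + 11·11·0.53 + 11·21.4·0.29 + 11·7.1·0.55 + 20.7·11·0.34 + 20.7·21.4·0.34 + 20.7·7.1·0.10 + 11·21.4·0.65 + 11·7.1·0.50 + 21.4·7.1·0.20] = 1178.86 + 1399.46 = 2578.32.
With uncorrelated errors the cross-covariances are all true-score covariance, so they carry over unchanged; only the diagonal terms shrink to ρᵢσᵢ².
True-score variance = [11²·0.88 + 20.7²·0.56 + 11²·0.85 + 21.4²·0.68 + 7.1²·0.59] + 1399.46 = 790.439 + 1399.46 = 2189.9.
Reliability = 2189.9 / 2578.32 = 0.849.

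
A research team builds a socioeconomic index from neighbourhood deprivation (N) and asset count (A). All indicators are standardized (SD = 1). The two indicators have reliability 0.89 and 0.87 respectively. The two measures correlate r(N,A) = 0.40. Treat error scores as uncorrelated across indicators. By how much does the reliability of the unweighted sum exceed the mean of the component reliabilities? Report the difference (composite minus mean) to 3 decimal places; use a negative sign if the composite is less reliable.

0.034

Var(sum) = 2 + 0.8 = 2.8; true-score variance = 1.76 + 0.8 = 2.56; composite reliability = 0.9143.
Mean component reliability = 0.8800.
Difference = 0.9143 − 0.8800 = 0.034.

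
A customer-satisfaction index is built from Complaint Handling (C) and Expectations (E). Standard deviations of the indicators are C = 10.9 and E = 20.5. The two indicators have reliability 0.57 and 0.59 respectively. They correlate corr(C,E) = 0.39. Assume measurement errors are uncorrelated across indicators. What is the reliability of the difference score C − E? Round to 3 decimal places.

0.388

Var(C−E) = 10.9² + 20.5² − 2·10.9·20.5·0.39 = 539.06 − 174.291 = 364.769.
Under uncorrelated errors the observed covariances equal the true-score covariances, so only the own-variance terms attenuate.
True-score variance = [10.9²·0.57 + 20.5²·0.59] − 174.291 = 315.669 − 174.291 = 141.378.
Reliability = 141.378 / 364.769 = 0.388.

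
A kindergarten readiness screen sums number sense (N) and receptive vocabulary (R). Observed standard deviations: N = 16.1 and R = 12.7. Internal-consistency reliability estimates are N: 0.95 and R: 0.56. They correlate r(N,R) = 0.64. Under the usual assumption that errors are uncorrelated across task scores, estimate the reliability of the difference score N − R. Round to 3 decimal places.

0.471

Var(N−R) = 16.1² + 12.7² − 2·16.1·12.7·0.64 = 420.5 − 261.722 = 158.778.
Under uncorrelated errors the observed covariances equal the true-score covariances, so only the own-variance terms attenuate.
True-score variance = [16.1²·0.95 + 12.7²·0.56] − 261.722 = 336.572 − 261.722 = 74.8503.
Reliability = 74.8503 / 158.778 = 0.471.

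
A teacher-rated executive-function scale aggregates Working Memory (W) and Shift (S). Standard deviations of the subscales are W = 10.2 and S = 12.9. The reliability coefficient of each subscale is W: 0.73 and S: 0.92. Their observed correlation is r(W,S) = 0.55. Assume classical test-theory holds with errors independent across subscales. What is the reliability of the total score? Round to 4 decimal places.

Var(W+S) = 10.2² + 12.9² + 2·[10.2·12.9·0.55] = 270.45 + 144.738 = 415.188.
Under uncorrelated errors the observed covariances equal the true-score covariances, so only the own-variance terms attenuate.
True-score variance = [10.2²·0.73 + 12.9²·0.92] + 144.738 = 229.046 + 144.738 = 373.784.
Reliability = 373.784 / 415.188 = 0.9003.

0.9003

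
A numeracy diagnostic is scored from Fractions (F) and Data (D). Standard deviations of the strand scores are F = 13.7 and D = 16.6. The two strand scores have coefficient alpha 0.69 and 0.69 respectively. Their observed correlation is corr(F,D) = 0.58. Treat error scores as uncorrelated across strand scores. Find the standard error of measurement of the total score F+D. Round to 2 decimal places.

11.98

Var(total) = 463.25 + 263.807 = 727.057.
True-score variance = 319.643 + 263.807 = 583.45, so reliability = 0.8025.
Error variance = 727.057 − 583.45 = 143.607; SEM = √143.607 = 11.98.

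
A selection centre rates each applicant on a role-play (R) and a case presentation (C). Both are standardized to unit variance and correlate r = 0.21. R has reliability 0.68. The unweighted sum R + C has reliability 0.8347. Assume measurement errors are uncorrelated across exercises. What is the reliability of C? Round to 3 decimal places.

0.920

Var(R+C) = 2 + 2·0.21 = 2.420.
True-score variance = ρ_R + ρ_C + 2·0.21, so 0.8347 = (0.68 + ρ_C + 0.42) / 2.420.
ρ_C = 0.8347·2.420 − 0.68 − 0.42 = 0.920.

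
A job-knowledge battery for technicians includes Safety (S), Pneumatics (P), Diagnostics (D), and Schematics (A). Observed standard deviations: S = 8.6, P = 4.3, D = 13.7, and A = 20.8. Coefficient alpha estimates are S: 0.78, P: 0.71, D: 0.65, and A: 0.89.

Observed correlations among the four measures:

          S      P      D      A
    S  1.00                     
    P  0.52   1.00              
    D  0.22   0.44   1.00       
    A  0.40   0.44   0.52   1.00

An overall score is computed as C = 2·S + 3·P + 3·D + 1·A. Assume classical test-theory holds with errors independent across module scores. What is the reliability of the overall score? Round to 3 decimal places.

Var(C) = 2²·8.6² + 3²·4.3² + 3²·13.7² + 20.8² + 2·[6·8.6·4.3·0.52 + 6·8.6·13.7·0.22 + 2·8.6·20.8·0.40 + 9·4.3·13.7·0.44 + 3·4.3·20.8·0.44 + 3·13.7·20.8·0.52] = 2584.1 + 2419.77 = 5003.87.
With uncorrelated errors the cross-covariances are all true-score covariance, so they carry over unchanged; only the diagonal terms shrink to ρᵢσᵢ².
True-score variance = [2²·8.6²·0.78 + 3²·4.3²·0.71 + 3²·13.7²·0.65 + 20.8²·0.89] + 2419.77 = 1831.94 + 2419.77 = 4251.71.
Reliability = 4251.71 / 5003.87 = 0.850.

0.850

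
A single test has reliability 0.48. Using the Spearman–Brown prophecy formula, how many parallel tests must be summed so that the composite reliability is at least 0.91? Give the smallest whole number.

11

k ≥ ρ*(1−ρ₁)/(ρ₁(1−ρ*)) = 0.91·0.52 / (0.48·0.09) = 10.954.
Smallest integer k = 11.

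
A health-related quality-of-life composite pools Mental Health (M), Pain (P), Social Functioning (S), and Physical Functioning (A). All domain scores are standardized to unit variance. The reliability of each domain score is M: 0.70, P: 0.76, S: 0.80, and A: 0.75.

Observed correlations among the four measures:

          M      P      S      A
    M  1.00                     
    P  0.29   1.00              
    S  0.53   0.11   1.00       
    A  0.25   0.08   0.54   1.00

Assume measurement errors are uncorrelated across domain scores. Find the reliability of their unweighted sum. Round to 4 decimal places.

0.8697

Var(M+P+S+A) = 4 + 2·[0.29 + 0.53 + 0.25 + 0.11 + 0.08 + 0.54] = 4 + 3.6 = 7.6.
With uncorrelated errors the cross-covariances are all true-score covariance, so they carry over unchanged; only the diagonal terms shrink to ρᵢσᵢ².
True-score variance = [0.70 + 0.76 + 0.80 + 0.75] + 3.6 = 3.01 + 3.6 = 6.61.
Reliability = 6.61 / 7.6 = 0.8697.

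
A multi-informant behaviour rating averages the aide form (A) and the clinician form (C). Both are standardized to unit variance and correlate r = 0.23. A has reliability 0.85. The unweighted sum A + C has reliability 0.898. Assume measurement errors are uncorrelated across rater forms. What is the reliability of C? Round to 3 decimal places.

0.899

Var(A+C) = 2 + 2·0.23 = 2.460.
True-score variance = ρ_A + ρ_C + 2·0.23, so 0.898 = (0.85 + ρ_C + 0.46) / 2.460.
ρ_C = 0.898·2.460 − 0.85 − 0.46 = 0.899.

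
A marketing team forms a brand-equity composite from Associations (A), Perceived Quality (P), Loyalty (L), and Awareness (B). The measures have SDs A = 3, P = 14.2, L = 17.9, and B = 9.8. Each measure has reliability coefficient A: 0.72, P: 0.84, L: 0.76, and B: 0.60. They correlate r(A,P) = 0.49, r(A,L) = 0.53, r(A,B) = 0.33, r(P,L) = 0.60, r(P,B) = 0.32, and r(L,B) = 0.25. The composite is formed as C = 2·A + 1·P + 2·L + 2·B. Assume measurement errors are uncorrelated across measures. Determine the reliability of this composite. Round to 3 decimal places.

0.853

Var(C) = 2²·3² + 14.2² + 2²·17.9² + 2²·9.8² + 2·[2·3·14.2·0.49 + 4·3·17.9·0.53 + 4·3·9.8·0.33 + 2·14.2·17.9·0.60 + 2·14.2·9.8·0.32 + 4·17.9·9.8·0.25] = 1903.44 + 1527.8 = 3431.24.
With uncorrelated errors the cross-covariances are all true-score covariance, so they carry over unchanged; only the diagonal terms shrink to ρᵢσᵢ².
True-score variance = [2²·3²·0.72 + 14.2²·0.84 + 2²·17.9²·0.76 + 2²·9.8²·0.60] + 1527.8 = 1399.84 + 1527.8 = 2927.64.
Reliability = 2927.64 / 3431.24 = 0.853.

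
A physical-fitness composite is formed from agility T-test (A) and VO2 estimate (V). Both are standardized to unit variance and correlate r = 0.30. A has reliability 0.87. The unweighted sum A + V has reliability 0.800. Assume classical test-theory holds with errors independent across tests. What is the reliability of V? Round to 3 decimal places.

0.610

Var(A+V) = 2 + 2·0.30 = 2.600.
True-score variance = ρ_A + ρ_V + 2·0.30, so 0.800 = (0.87 + ρ_V + 0.60) / 2.600.
ρ_V = 0.800·2.600 − 0.87 − 0.60 = 0.610.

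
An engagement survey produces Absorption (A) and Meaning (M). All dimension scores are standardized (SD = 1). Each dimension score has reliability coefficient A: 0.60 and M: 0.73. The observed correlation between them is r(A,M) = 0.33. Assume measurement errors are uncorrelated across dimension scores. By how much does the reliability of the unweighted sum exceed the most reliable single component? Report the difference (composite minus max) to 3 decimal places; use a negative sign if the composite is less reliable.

0.018

Var(sum) = 2 + 0.66 = 2.66; true-score variance = 1.33 + 0.66 = 1.99; composite reliability = 0.7481.
Max component reliability = 0.7300.
Difference = 0.7481 − 0.7300 = 0.018.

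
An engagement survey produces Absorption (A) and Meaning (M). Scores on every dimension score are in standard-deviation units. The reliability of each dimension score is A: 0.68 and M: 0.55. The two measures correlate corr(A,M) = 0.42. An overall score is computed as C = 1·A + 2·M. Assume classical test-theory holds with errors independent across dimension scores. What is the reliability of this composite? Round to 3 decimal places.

0.683

Var(C) = 1 + 2² + 2·[2·0.42] = 5 + 1.68 = 6.68.
Because errors are independent across components, Cov(Tᵢ,Tⱼ) = Cov(Xᵢ,Xⱼ); the off-diagonal part of the true-score variance is the same as above.
True-score variance = [0.68 + 2²·0.55] + 1.68 = 2.88 + 1.68 = 4.56.
Reliability = 4.56 / 6.68 = 0.683.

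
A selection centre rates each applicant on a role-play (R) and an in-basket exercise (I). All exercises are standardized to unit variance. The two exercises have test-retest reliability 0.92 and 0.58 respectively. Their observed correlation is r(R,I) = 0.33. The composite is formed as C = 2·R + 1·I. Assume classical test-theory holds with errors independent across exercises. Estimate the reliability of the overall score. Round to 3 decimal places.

0.883

Var(C) = 2² + 1 + 2·[2·0.33] = 5 + 1.32 = 6.32.
Because errors are independent across components, Cov(Tᵢ,Tⱼ) = Cov(Xᵢ,Xⱼ); the off-diagonal part of the true-score variance is the same as above.
True-score variance = [2²·0.92 + 0.58] + 1.32 = 4.26 + 1.32 = 5.58.
Reliability = 5.58 / 6.32 = 0.883.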